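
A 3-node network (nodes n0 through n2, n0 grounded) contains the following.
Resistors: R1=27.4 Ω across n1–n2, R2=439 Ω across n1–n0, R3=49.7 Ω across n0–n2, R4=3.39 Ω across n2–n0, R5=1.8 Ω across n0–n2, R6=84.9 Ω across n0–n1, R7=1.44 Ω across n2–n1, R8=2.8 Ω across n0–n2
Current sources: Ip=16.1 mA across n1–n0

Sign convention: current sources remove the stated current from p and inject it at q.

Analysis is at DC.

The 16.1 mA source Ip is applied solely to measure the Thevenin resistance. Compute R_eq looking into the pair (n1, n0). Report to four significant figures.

R_eq = 2.118 Ω

Element admittances at DC:
  Y(R1) = 0.03650 S between n1,n2
  Y(R2) = 0.002278 S between n1,n0
  Y(R3) = 0.02012 S between n0,n2
  Y(R4) = 0.2950 S between n2,n0
  Y(R5) = 0.5556 S between n0,n2
  Y(R6) = 0.01178 S between n0,n1
  Y(R7) = 0.6944 S between n2,n1
  Y(R8) = 0.3571 S between n0,n2
  Ip: injects 0.0161 A into n0 (from n1)
Assemble and solve the 2×2 MNA system:
  V(n1)=-0.03409  V(n2)=-0.01272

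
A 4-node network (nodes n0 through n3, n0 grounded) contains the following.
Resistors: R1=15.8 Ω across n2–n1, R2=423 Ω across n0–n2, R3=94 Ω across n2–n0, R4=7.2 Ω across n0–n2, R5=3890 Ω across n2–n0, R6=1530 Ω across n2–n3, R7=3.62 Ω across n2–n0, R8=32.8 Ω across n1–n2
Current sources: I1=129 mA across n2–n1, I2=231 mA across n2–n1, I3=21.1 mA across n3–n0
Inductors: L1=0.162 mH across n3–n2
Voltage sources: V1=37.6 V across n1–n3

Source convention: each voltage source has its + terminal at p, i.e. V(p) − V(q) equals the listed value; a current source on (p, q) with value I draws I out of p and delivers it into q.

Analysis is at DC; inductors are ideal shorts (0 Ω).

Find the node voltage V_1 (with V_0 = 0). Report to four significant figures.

37.55 V

MNA unknowns: 3 node voltages V₁..V_3 plus 2 source currents (L1, V1)
R1: Y=0.06329 on G[2,1]
I1: z[2]−=0.129, z[1]+=0.129
R2: Y=0.002364 on G[0,2]
R3: Y=0.01064 on G[2,0]
R4: Y=0.1389 on G[0,2]
I2: z[2]−=0.231, z[1]+=0.231
R5: Y=0.0002571 on G[2,0]
R6: Y=0.0006536 on G[2,3]
I3: z[3]−=0.0211, z[0]+=0.0211
R7: Y=0.2762 on G[2,0]
L1: row V3−V2=0, i_L1 at 3,2
R8: Y=0.03049 on G[1,2]
V1: row V1−V3=37.6, i_V1 at 1,3
solve → V1=37.55, V2=-0.04925, V3=-0.04925
aux → i_L1=-3.187, i_V1=-3.166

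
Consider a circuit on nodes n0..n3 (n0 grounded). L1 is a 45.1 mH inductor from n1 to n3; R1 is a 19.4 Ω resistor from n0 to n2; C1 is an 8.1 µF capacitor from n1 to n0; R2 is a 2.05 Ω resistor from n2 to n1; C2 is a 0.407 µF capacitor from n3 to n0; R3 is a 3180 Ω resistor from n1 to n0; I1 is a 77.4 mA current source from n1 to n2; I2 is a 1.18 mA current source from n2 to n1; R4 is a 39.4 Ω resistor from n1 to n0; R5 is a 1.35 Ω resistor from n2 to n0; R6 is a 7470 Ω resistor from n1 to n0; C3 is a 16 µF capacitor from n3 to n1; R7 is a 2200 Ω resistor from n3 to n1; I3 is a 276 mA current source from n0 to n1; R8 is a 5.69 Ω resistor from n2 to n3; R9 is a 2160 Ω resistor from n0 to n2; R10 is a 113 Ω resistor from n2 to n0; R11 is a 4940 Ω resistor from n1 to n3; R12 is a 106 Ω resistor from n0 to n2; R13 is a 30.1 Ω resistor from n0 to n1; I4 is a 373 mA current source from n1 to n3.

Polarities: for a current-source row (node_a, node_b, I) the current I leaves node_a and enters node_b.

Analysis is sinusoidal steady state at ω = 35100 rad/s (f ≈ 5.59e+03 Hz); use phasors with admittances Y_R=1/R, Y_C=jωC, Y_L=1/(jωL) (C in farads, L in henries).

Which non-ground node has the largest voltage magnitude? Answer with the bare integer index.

3

MNA unknowns: 3 node voltages V₁..V_3
L1: Y=0.000-0.0006317j on G[1,3]
R1: Y=0.05155+0.000j on G[0,2]
C1: Y=0.000+0.2843j on G[1,0]
R2: Y=0.4878+0.000j on G[2,1]
C2: Y=0.000+0.01429j on G[3,0]
R3: Y=0.0003145+0.000j on G[1,0]
I1: z[1]−=0.0774, z[2]+=0.0774
I2: z[2]−=0.00118, z[1]+=0.00118
R4: Y=0.02538+0.000j on G[1,0]
R5: Y=0.7407+0.000j on G[2,0]
R6: Y=0.0001339+0.000j on G[1,0]
C3: Y=0.000+0.5616j on G[3,1]
R7: Y=0.0004545+0.000j on G[3,1]
I3: z[0]−=0.276, z[1]+=0.276
R8: Y=0.1757+0.000j on G[2,3]
R9: Y=0.0004630+0.000j on G[0,2]
R10: Y=0.008850+0.000j on G[2,0]
R11: Y=0.0002024+0.000j on G[1,3]
R12: Y=0.009434+0.000j on G[0,2]
R13: Y=0.03322+0.000j on G[0,1]
I4: z[1]−=0.373, z[3]+=0.373
solve → V1=0.3880-0.1533j, V2=0.2459-0.1346j, V3=0.5529-0.7039j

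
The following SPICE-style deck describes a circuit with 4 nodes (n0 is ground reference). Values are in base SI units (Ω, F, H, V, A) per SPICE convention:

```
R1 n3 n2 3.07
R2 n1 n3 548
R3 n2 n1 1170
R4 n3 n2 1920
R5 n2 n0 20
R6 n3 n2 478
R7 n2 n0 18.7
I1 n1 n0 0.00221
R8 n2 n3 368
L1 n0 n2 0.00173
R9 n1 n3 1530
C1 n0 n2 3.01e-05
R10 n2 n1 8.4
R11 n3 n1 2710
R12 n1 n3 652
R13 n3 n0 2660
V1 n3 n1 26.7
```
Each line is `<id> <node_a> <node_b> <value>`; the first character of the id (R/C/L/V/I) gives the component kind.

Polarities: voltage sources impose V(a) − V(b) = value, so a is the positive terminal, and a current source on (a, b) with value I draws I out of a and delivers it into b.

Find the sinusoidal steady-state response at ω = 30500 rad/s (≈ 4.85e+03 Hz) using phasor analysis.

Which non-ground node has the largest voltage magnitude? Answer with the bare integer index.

Element admittances at ω=30500 rad/s:
  Y(R1) = 0.3257+0.000j S between n3,n2
  Y(R2) = 0.001825+0.000j S between n1,n3
  Y(R3) = 0.0008547+0.000j S between n2,n1
  Y(R4) = 0.0005208+0.000j S between n3,n2
  Y(R5) = 0.05000+0.000j S between n2,n0
  Y(R6) = 0.002092+0.000j S between n3,n2
  Y(R7) = 0.05348+0.000j S between n2,n0
  I1: injects 0.00221 A into n0 (from n1)
  Y(R8) = 0.002717+0.000j S between n2,n3
  Y(L1) = 0.000-0.01895j S between n0,n2
  Y(R9) = 0.0006536+0.000j S between n1,n3
  Y(C1) = 0.000+0.9181j S between n0,n2
  Y(R10) = 0.1190+0.000j S between n2,n1
  Y(R11) = 0.0003690+0.000j S between n3,n1
  Y(R12) = 0.001534+0.000j S between n1,n3
  Y(R13) = 0.0003759+0.000j S between n3,n0
  V1: constraint V(n3)−V(n1) = 26.7
Assemble and solve the 4×4 MNA system:
  V(n1)=-19.61+0.005346j  V(n2)=-0.0006180+0.005350j  V(n3)=7.088+0.005346j
  i(V1)=-2.466-5.344e-07j

1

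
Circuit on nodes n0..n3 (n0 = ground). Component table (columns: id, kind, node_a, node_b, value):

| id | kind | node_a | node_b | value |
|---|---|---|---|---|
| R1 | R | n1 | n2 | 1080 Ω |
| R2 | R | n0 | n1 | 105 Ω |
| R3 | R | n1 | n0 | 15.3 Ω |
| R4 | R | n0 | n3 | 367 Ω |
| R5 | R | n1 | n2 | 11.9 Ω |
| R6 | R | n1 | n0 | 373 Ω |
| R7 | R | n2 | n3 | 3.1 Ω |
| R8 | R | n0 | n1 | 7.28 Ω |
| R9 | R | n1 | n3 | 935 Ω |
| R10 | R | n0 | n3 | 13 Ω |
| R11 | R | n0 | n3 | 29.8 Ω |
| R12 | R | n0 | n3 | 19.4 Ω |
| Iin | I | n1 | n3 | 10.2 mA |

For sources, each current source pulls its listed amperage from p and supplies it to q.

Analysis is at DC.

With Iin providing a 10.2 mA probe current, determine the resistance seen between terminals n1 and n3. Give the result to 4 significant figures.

R_eq = 6.189 Ω

MNA unknowns: 3 node voltages V₁..V_3
R1: Y=0.0009259 on G[1,2]
R2: Y=0.009524 on G[0,1]
R3: Y=0.06536 on G[1,0]
R4: Y=0.002725 on G[0,3]
R5: Y=0.08403 on G[1,2]
R6: Y=0.002681 on G[1,0]
R7: Y=0.3226 on G[2,3]
R8: Y=0.1374 on G[0,1]
R9: Y=0.001070 on G[1,3]
R10: Y=0.07692 on G[0,3]
R11: Y=0.03356 on G[0,3]
R12: Y=0.05155 on G[0,3]
Iin: z[1]−=0.0102, z[3]+=0.0102
solve → V1=-0.02739, V2=0.02257, V3=0.03573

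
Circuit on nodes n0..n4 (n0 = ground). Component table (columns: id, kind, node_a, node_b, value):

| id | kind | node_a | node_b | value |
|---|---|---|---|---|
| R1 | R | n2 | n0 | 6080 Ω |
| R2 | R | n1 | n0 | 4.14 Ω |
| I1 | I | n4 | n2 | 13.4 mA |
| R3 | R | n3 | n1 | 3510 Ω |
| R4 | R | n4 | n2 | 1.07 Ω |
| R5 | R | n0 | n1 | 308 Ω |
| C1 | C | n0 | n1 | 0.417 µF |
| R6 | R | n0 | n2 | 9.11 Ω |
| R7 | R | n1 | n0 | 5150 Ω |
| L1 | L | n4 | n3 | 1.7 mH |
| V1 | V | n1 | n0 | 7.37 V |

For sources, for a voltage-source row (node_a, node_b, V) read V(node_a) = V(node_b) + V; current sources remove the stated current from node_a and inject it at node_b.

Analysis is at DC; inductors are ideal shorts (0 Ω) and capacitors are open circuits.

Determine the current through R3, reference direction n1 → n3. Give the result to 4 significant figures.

MNA unknowns: 4 node voltages V₁..V_4 plus 2 source currents (L1, V1)
R1: Y=0.0001645 on G[2,0]
R2: Y=0.2415 on G[1,0]
I1: z[4]−=0.0134, z[2]+=0.0134
R3: Y=0.0002849 on G[3,1]
R4: Y=0.9346 on G[4,2]
R5: Y=0.003247 on G[0,1]
C1: Y=0.000 on G[0,1]
R6: Y=0.1098 on G[0,2]
R7: Y=0.0001942 on G[1,0]
L1: row V4−V3=0, i_L1 at 4,3
V1: row V1−V0=7.37, i_V1 at 1,0
solve → V1=7.370, V2=0.01908, V3=0.006988, V4=0.006988
aux → i_L1=-0.002098, i_V1=-1.808

0.002098 A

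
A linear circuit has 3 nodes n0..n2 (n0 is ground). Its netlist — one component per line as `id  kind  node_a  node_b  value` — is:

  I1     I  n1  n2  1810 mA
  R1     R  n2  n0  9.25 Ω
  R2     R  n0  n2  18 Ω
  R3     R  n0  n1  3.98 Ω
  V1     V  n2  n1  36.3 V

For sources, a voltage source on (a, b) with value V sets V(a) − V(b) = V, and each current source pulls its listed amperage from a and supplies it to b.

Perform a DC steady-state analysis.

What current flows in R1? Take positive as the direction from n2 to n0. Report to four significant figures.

Apply KCL at each of the 2 non-ground nodes and solve the resulting linear system.
Node n1: branches {I1, R3, V1} → V_1 = -14.32
Node n2: branches {I1, R1, R2, V1} → V_2 = 21.98
Source currents: i(V1)=-1.788

2.376 A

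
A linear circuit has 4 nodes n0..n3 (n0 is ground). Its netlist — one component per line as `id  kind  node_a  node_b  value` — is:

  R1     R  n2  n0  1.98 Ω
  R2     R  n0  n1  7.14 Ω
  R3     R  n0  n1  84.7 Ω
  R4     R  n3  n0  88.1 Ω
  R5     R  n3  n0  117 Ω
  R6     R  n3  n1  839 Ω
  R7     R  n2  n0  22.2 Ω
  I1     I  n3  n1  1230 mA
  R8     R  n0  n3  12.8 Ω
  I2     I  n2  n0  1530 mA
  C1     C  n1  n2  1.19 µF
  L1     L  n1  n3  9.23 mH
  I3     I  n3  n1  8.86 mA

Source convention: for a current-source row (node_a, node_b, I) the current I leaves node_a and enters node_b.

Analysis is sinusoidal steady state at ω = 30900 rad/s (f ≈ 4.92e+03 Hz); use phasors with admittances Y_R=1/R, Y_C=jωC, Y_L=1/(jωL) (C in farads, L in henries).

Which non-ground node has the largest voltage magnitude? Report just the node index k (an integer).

Apply KCL at each of the 3 non-ground nodes and solve the resulting linear system.
Node n1: branches {R2, R3, R6, I1, C1, L1, I3} → V_1 = 7.395-1.954j
Node n2: branches {R1, R7, I2, C1} → V_2 = -2.606+0.6685j
Node n3: branches {R4, R5, R6, I1, R8, L1, I3} → V_3 = -12.44-0.7245j

3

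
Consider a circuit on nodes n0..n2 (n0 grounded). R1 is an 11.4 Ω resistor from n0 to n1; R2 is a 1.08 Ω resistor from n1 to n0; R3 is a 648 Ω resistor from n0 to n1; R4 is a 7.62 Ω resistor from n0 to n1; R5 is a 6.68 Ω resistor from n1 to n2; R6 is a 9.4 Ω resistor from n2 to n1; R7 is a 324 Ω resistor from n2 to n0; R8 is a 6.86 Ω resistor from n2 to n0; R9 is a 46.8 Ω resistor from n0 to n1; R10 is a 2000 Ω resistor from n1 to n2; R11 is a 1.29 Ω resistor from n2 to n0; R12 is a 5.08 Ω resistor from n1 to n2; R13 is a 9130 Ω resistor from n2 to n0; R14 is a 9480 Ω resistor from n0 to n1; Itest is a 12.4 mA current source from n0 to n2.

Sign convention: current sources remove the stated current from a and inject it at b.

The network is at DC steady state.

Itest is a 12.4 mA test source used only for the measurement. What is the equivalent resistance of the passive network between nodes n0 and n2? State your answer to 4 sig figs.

R_eq = 0.7995 Ω

Element admittances at DC:
  Y(R1) = 0.08772 S between n0,n1
  Y(R2) = 0.9259 S between n1,n0
  Y(R3) = 0.001543 S between n0,n1
  Y(R4) = 0.1312 S between n0,n1
  Y(R5) = 0.1497 S between n1,n2
  Y(R6) = 0.1064 S between n2,n1
  Y(R7) = 0.003086 S between n2,n0
  Y(R8) = 0.1458 S between n2,n0
  Y(R9) = 0.02137 S between n0,n1
  Y(R10) = 0.0005000 S between n1,n2
  Y(R11) = 0.7752 S between n2,n0
  Y(R12) = 0.1969 S between n1,n2
  Y(R13) = 0.0001095 S between n2,n0
  Y(R14) = 0.0001055 S between n0,n1
  Itest: injects 0.0124 A into n2 (from n0)
Assemble and solve the 2×2 MNA system:
  V(n1)=0.002773  V(n2)=0.009914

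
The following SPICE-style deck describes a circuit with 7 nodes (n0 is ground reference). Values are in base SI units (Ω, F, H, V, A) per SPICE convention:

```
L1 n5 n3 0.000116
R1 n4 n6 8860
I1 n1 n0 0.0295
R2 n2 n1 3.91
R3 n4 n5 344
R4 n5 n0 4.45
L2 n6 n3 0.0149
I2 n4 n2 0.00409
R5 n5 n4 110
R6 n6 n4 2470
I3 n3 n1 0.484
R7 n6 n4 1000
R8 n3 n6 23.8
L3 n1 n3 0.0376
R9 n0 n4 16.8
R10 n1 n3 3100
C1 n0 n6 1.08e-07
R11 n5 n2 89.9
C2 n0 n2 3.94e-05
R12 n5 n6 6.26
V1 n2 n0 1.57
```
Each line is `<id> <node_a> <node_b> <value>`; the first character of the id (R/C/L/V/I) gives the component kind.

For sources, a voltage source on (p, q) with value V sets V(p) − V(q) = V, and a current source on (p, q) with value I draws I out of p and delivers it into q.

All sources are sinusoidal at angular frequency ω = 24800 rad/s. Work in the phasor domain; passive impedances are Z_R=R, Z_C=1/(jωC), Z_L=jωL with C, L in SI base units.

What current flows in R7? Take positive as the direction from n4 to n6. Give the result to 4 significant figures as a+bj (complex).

MNA unknowns: 6 node voltages V₁..V_6 plus 1 source current (V1)
L1: Y=0.000-0.3476j on G[5,3]
R1: Y=0.0001129+0.000j on G[4,6]
I1: z[1]−=0.0295, z[0]+=0.0295
R2: Y=0.2558+0.000j on G[2,1]
R3: Y=0.002907+0.000j on G[4,5]
R4: Y=0.2247+0.000j on G[5,0]
L2: Y=0.000-0.002706j on G[6,3]
I2: z[4]−=0.00409, z[2]+=0.00409
R5: Y=0.009091+0.000j on G[5,4]
R6: Y=0.0004049+0.000j on G[6,4]
I3: z[3]−=0.484, z[1]+=0.484
R7: Y=0.001000+0.000j on G[6,4]
R8: Y=0.04202+0.000j on G[3,6]
L3: Y=0.000-0.001072j on G[1,3]
R9: Y=0.05952+0.000j on G[0,4]
R10: Y=0.0003226+0.000j on G[1,3]
C1: Y=0.000+0.002678j on G[0,6]
R11: Y=0.01112+0.000j on G[5,2]
C2: Y=0.000+0.9771j on G[0,2]
R12: Y=0.1597+0.000j on G[5,6]
V1: row V2−V0=1.57, i_V1 at 2,0
solve → V1=3.335+0.02063j, V2=1.570+0.000j, V3=-2.001-1.363j, V4=-0.4050-0.005186j, V5=-1.883+0.0006794j, V6=-1.914-0.2549j
aux → i_V1=0.4170-1.529j

0.001509+0.0002497j A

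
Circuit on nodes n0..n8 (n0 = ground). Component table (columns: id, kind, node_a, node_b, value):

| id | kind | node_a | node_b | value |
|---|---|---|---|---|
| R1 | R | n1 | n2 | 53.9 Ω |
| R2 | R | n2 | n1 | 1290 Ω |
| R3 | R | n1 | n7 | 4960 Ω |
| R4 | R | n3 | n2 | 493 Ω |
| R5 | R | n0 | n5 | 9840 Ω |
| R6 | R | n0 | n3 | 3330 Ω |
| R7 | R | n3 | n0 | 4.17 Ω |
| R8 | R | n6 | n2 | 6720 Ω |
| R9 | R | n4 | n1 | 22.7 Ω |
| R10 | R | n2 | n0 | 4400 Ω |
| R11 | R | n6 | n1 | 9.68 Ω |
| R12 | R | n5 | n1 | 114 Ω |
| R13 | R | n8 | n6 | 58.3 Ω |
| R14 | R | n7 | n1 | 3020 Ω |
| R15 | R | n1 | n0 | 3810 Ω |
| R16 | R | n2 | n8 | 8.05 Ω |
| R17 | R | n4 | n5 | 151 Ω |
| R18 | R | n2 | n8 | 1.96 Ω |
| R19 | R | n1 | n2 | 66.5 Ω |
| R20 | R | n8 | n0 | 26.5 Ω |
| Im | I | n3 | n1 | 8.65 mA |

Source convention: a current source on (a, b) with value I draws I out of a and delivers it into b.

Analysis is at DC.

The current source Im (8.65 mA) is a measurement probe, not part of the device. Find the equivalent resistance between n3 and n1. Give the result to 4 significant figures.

R_eq = 48.94 Ω

Element admittances at DC:
  Y(R1) = 0.01855 S between n1,n2
  Y(R2) = 0.0007752 S between n2,n1
  Y(R3) = 0.0002016 S between n1,n7
  Y(R4) = 0.002028 S between n3,n2
  Y(R5) = 0.0001016 S between n0,n5
  Y(R6) = 0.0003003 S between n0,n3
  Y(R7) = 0.2398 S between n3,n0
  Y(R8) = 0.0001488 S between n6,n2
  Y(R9) = 0.04405 S between n4,n1
  Y(R10) = 0.0002273 S between n2,n0
  Y(R11) = 0.1033 S between n6,n1
  Y(R12) = 0.008772 S between n5,n1
  Y(R13) = 0.01715 S between n8,n6
  Y(R14) = 0.0003311 S between n7,n1
  Y(R15) = 0.0002625 S between n1,n0
  Y(R16) = 0.1242 S between n2,n8
  Y(R17) = 0.006623 S between n4,n5
  Y(R18) = 0.5102 S between n2,n8
  Y(R19) = 0.01504 S between n1,n2
  Y(R20) = 0.03774 S between n8,n0
  Im: injects 0.00865 A into n1 (from n3)
Assemble and solve the 8×8 MNA system:
  V(n1)=0.3894  V(n2)=0.2189  V(n3)=-0.03389  V(n4)=0.3891  V(n5)=0.3867  V(n6)=0.3638  V(n7)=0.3894  V(n8)=0.2106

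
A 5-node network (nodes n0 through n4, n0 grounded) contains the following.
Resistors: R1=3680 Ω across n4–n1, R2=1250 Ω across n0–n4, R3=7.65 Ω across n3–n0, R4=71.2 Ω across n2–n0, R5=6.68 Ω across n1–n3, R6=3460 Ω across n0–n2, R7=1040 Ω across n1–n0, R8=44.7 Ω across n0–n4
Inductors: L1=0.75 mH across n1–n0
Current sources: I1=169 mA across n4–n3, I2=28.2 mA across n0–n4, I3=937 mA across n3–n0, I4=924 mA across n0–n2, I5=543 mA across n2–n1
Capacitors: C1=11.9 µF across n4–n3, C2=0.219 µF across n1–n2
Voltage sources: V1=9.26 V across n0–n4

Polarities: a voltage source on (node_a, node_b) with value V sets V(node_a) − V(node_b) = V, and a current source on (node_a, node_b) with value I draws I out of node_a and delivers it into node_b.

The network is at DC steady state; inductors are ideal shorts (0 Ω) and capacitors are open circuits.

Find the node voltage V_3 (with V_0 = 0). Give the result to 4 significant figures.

-2.739 V

MNA unknowns: 4 node voltages V₁..V_4 plus 2 source currents (L1, V1)
R1: Y=0.0002717 on G[4,1]
L1: row V1−V0=0, i_L1 at 1,0
R2: Y=0.0008000 on G[0,4]
R3: Y=0.1307 on G[3,0]
I1: z[4]−=0.169, z[3]+=0.169
R4: Y=0.01404 on G[2,0]
R5: Y=0.1497 on G[1,3]
I2: z[0]−=0.0282, z[4]+=0.0282
R6: Y=0.0002890 on G[0,2]
I3: z[3]−=0.937, z[0]+=0.937
R7: Y=0.0009615 on G[1,0]
I4: z[0]−=0.924, z[2]+=0.924
R8: Y=0.02237 on G[0,4]
C1: Y=0.000 on G[4,3]
C2: Y=0.000 on G[1,2]
I5: z[2]−=0.543, z[1]+=0.543
V1: row V0−V4=9.26, i_V1 at 0,4
solve → V1=0.000, V2=26.58, V3=-2.739, V4=-9.260
aux → i_L1=0.1305, i_V1=-0.07628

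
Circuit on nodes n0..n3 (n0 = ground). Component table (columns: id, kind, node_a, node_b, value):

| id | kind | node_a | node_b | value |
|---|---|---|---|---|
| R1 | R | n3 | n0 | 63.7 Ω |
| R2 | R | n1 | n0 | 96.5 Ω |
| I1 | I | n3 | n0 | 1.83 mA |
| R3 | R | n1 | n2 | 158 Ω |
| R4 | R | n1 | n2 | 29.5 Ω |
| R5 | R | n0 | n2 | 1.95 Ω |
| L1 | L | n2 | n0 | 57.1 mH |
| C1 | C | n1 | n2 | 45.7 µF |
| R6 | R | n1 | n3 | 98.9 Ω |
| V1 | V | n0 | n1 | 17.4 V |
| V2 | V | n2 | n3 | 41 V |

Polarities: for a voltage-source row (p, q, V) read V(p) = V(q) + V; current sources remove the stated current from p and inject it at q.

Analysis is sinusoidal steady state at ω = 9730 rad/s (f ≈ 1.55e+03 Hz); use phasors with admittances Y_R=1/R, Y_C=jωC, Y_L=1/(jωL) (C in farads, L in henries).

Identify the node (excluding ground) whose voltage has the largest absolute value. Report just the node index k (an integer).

3

Apply KCL at each of the 3 non-ground nodes and solve the resulting linear system.
Node n1: branches {R2, R3, R4, C1, R6, V1} → V_1 = -17.40+0.000j
Node n2: branches {R3, R4, R5, L1, C1, V2} → V_2 = -6.254-8.582j
Node n3: branches {R1, I1, R6, V2} → V_3 = -47.25-8.582j
Source currents: i(V1)=-4.143-4.524j, i(V2)=-1.042-0.2215j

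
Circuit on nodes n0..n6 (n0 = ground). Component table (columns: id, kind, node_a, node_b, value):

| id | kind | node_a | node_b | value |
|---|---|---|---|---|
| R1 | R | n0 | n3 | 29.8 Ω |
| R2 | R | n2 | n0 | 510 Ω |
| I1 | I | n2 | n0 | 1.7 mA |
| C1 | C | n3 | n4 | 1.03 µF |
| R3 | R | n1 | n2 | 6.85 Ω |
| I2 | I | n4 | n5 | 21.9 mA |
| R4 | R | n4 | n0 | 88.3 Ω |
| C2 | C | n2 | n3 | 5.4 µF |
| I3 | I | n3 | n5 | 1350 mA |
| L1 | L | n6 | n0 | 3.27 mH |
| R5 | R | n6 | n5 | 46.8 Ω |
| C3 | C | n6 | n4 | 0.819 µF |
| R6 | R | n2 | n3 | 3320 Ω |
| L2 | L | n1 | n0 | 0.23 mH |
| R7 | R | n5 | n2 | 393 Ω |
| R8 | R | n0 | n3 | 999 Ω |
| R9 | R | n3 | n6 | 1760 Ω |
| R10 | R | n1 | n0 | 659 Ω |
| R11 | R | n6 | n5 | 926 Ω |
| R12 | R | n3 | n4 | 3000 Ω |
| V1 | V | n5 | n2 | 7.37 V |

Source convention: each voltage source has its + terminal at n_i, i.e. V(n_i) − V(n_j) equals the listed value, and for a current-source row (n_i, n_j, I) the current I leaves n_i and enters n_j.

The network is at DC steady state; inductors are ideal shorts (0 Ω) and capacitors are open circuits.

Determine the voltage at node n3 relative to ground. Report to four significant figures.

-37.72 V

Element admittances at DC:
  Y(R1) = 0.03356 S between n0,n3
  Y(R2) = 0.001961 S between n2,n0
  I1: injects 0.0017 A into n0 (from n2)
  Y(C1) = 0.000 S between n3,n4
  Y(R3) = 0.1460 S between n1,n2
  I2: injects 0.0219 A into n5 (from n4)
  Y(R4) = 0.01133 S between n4,n0
  Y(C2) = 0.000 S between n2,n3
  I3: injects 1.35 A into n5 (from n3)
  L1: short n6↔n0 (DC inductor)
  Y(R5) = 0.02137 S between n6,n5
  Y(C3) = 0.000 S between n6,n4
  Y(R6) = 0.0003012 S between n2,n3
  L2: short n1↔n0 (DC inductor)
  Y(R7) = 0.002545 S between n5,n2
  Y(R8) = 0.001001 S between n0,n3
  Y(R9) = 0.0005682 S between n3,n6
  Y(R10) = 0.001517 S between n1,n0
  Y(R11) = 0.001080 S between n6,n5
  Y(R12) = 0.0003333 S between n3,n4
  V1: constraint V(n5)−V(n2) = 7.37
Assemble and solve the 9×9 MNA system:
  V(n1)=0.000  V(n2)=6.991  V(n3)=-37.72  V(n4)=-2.957  V(n5)=14.36  V(n6)=0.000
  i(L1)=0.3009  i(L2)=1.021  i(V1)=1.031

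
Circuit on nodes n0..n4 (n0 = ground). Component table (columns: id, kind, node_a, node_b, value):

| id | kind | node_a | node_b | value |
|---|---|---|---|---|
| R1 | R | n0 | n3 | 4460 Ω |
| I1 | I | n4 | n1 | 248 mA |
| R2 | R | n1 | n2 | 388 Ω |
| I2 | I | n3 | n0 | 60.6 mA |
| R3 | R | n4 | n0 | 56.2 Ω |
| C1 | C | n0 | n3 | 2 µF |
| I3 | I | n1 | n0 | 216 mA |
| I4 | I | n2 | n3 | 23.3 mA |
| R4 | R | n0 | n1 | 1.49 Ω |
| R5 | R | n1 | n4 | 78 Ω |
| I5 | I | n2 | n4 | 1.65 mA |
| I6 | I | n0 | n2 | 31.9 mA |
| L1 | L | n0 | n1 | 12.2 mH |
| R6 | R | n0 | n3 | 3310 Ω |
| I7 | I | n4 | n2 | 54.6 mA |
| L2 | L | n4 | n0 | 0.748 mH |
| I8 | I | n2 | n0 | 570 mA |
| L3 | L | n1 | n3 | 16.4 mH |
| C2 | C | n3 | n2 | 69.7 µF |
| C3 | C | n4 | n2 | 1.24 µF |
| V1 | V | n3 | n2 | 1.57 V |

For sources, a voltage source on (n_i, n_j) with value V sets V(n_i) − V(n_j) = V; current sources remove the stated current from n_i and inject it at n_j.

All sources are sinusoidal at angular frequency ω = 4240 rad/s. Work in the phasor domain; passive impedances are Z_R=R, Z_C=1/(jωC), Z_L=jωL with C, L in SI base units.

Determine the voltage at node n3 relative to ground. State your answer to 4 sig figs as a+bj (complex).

Apply KCL at each of the 4 non-ground nodes and solve the resulting linear system.
Node n1: branches {I1, R2, I3, R4, R5, L1, L3} → V_1 = -1.030+3.123j
Node n2: branches {R2, I4, I5, I6, I7, I8, C2, C3, V1} → V_2 = -157.1-18.09j
Node n3: branches {R1, I2, C1, I4, R6, L3, C2, V1} → V_3 = -155.6-18.09j
Node n4: branches {I1, R3, R5, I5, I7, L2, C3} → V_4 = 2.442-0.9476j
Source currents: i(V1)=0.1962-1.358j

-155.6-18.09j V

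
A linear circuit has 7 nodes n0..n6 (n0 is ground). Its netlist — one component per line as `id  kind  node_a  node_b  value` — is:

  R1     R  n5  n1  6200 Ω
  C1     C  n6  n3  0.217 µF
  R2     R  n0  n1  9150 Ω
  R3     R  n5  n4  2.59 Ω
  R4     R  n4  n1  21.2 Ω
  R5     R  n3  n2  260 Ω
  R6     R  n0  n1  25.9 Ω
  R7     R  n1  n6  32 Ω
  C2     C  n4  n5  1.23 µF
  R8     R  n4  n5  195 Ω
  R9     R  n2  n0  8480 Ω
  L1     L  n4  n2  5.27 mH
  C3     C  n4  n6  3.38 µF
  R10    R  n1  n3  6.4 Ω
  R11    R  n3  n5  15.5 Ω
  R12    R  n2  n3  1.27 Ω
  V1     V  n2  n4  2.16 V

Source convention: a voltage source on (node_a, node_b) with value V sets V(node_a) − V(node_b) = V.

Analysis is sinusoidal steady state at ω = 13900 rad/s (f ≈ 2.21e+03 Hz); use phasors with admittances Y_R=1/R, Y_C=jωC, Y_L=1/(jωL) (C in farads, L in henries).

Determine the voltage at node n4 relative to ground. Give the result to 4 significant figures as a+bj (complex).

Element admittances at ω=13900 rad/s:
  Y(R1) = 0.0001613+0.000j S between n5,n1
  Y(C1) = 0.000+0.003016j S between n6,n3
  Y(R2) = 0.0001093+0.000j S between n0,n1
  Y(R3) = 0.3861+0.000j S between n5,n4
  Y(R4) = 0.04717+0.000j S between n4,n1
  Y(R5) = 0.003846+0.000j S between n3,n2
  Y(R6) = 0.03861+0.000j S between n0,n1
  Y(R7) = 0.03125+0.000j S between n1,n6
  Y(C2) = 0.000+0.01710j S between n4,n5
  Y(R8) = 0.005128+0.000j S between n4,n5
  Y(R9) = 0.0001179+0.000j S between n2,n0
  Y(L1) = 0.000-0.01365j S between n4,n2
  Y(C3) = 0.000+0.04698j S between n4,n6
  Y(R10) = 0.1562+0.000j S between n1,n3
  Y(R11) = 0.06452+0.000j S between n3,n5
  Y(R12) = 0.7874+0.000j S between n2,n3
  V1: constraint V(n2)−V(n4) = 2.16
Assemble and solve the 7×7 MNA system:
  V(n1)=-0.002524-0.0002689j  V(n2)=0.8286+0.08830j  V(n3)=0.5815+0.06935j  V(n4)=-1.331+0.08830j  V(n5)=-1.061+0.07544j  V(n6)=-0.9144-0.4828j
  i(V1)=-0.1956+0.01448j

-1.331+0.08830j V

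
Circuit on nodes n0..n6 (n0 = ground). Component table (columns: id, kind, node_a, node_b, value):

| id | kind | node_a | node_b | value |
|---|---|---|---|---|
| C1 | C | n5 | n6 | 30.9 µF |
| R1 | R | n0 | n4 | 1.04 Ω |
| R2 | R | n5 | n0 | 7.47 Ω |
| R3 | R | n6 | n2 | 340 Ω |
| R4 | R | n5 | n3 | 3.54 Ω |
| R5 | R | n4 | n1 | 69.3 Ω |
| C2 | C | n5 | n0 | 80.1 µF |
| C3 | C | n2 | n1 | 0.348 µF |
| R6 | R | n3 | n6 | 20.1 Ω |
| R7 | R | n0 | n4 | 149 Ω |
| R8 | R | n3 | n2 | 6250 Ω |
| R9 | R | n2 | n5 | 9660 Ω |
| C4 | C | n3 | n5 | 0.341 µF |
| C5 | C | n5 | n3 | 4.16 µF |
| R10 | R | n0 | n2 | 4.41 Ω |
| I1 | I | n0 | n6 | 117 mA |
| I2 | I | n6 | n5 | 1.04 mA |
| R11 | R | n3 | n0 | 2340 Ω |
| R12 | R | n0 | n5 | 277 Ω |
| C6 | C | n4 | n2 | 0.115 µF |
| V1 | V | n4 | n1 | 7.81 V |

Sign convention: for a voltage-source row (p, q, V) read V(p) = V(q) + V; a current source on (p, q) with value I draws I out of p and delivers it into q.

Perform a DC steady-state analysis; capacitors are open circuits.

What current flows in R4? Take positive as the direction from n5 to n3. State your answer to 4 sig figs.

-0.1057 A

MNA unknowns: 6 node voltages V₁..V_6 plus 1 source current (V1)
C1: Y=0.000 on G[5,6]
R1: Y=0.9615 on G[0,4]
R2: Y=0.1339 on G[5,0]
R3: Y=0.002941 on G[6,2]
R4: Y=0.2825 on G[5,3]
R5: Y=0.01443 on G[4,1]
C2: Y=0.000 on G[5,0]
C3: Y=0.000 on G[2,1]
R6: Y=0.04975 on G[3,6]
R7: Y=0.006711 on G[0,4]
R8: Y=0.0001600 on G[3,2]
R9: Y=0.0001035 on G[2,5]
C4: Y=0.000 on G[3,5]
C5: Y=0.000 on G[5,3]
R10: Y=0.2268 on G[0,2]
I1: z[0]−=0.117, z[6]+=0.117
I2: z[6]−=0.00104, z[5]+=0.00104
R11: Y=0.0004274 on G[3,0]
R12: Y=0.003610 on G[0,5]
C6: Y=0.000 on G[4,2]
V1: row V4−V1=7.81, i_V1 at 4,1
solve → V1=-7.810, V2=0.04322, V3=1.151, V4=0.000, V5=0.7762, V6=3.289
aux → i_V1=-0.1127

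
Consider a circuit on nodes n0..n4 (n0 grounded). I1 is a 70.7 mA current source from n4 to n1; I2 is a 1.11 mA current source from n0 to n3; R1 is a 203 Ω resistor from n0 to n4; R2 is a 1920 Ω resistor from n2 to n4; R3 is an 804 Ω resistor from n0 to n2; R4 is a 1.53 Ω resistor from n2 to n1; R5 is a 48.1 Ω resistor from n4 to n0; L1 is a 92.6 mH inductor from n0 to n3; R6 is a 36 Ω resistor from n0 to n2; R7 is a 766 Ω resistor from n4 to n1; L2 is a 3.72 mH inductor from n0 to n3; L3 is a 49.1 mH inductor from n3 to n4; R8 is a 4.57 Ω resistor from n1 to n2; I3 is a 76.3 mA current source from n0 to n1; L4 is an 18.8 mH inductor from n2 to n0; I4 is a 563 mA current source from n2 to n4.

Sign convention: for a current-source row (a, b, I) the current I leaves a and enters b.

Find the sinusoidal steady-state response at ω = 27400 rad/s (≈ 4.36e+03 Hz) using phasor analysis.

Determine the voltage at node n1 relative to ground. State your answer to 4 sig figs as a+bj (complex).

MNA unknowns: 4 node voltages V₁..V_4
I1: z[4]−=0.0707, z[1]+=0.0707
I2: z[0]−=0.00111, z[3]+=0.00111
R1: Y=0.004926+0.000j on G[0,4]
R2: Y=0.0005208+0.000j on G[2,4]
R3: Y=0.001244+0.000j on G[0,2]
R4: Y=0.6536+0.000j on G[2,1]
R5: Y=0.02079+0.000j on G[4,0]
L1: Y=0.000-0.0003941j on G[0,3]
R6: Y=0.02778+0.000j on G[0,2]
R7: Y=0.001305+0.000j on G[4,1]
L2: Y=0.000-0.009811j on G[0,3]
L3: Y=0.000-0.0007433j on G[3,4]
R8: Y=0.2188+0.000j on G[1,2]
I3: z[0]−=0.0763, z[1]+=0.0763
L4: Y=0.000-0.001941j on G[2,0]
I4: z[2]−=0.563, z[4]+=0.563
solve → V1=-12.22-0.7586j, V2=-12.44-0.7603j, V3=1.158+0.1271j, V4=17.05+0.3786j

-12.22-0.7586j V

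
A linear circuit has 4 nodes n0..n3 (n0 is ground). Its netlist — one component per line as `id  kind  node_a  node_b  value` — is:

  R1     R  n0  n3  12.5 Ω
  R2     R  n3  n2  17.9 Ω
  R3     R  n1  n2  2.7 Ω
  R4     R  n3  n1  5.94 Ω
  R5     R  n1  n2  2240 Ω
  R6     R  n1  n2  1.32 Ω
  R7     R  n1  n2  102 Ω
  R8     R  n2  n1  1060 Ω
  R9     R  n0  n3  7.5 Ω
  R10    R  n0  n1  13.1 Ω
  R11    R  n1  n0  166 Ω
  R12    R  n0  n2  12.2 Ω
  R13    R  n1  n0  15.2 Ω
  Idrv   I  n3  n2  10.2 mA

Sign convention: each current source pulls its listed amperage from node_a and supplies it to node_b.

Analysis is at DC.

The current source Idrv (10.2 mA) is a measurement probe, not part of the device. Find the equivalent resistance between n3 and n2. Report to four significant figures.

Element admittances at DC:
  Y(R1) = 0.08000 S between n0,n3
  Y(R2) = 0.05587 S between n3,n2
  Y(R3) = 0.3704 S between n1,n2
  Y(R4) = 0.1684 S between n3,n1
  Y(R5) = 0.0004464 S between n1,n2
  Y(R6) = 0.7576 S between n1,n2
  Y(R7) = 0.009804 S between n1,n2
  Y(R8) = 0.0009434 S between n2,n1
  Y(R9) = 0.1333 S between n0,n3
  Y(R10) = 0.07634 S between n0,n1
  Y(R11) = 0.006024 S between n1,n0
  Y(R12) = 0.08197 S between n0,n2
  Y(R13) = 0.06579 S between n1,n0
  Idrv: injects 0.0102 A into n2 (from n3)
Assemble and solve the 3×3 MNA system:
  V(n1)=0.01275  V(n2)=0.01866  V(n3)=-0.01602

R_eq = 3.400 Ω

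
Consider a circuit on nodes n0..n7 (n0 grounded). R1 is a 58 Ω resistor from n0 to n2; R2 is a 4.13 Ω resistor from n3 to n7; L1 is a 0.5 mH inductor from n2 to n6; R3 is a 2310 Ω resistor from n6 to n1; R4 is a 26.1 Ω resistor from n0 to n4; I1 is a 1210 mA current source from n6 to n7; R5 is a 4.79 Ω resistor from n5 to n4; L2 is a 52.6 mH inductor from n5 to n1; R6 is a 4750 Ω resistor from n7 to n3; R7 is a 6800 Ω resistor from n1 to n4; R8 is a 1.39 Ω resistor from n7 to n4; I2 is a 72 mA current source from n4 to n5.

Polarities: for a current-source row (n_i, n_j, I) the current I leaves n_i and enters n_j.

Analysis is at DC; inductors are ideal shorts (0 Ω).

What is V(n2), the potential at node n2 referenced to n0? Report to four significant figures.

-67.71 V

MNA unknowns: 7 node voltages V₁..V_7 plus 2 source currents (L1, L2)
R1: Y=0.01724 on G[0,2]
R2: Y=0.2421 on G[3,7]
L1: row V2−V6=0, i_L1 at 2,6
R3: Y=0.0004329 on G[6,1]
R4: Y=0.03831 on G[0,4]
I1: z[6]−=1.21, z[7]+=1.21
R5: Y=0.2088 on G[5,4]
L2: row V5−V1=0, i_L2 at 5,1
R6: Y=0.0002105 on G[7,3]
R7: Y=0.0001471 on G[1,4]
R8: Y=0.7194 on G[7,4]
I2: z[4]−=0.072, z[5]+=0.072
solve → V1=30.61, V2=-67.71, V3=32.15, V4=30.47, V5=30.61, V6=-67.71, V7=32.15
aux → i_L1=1.167, i_L2=0.04258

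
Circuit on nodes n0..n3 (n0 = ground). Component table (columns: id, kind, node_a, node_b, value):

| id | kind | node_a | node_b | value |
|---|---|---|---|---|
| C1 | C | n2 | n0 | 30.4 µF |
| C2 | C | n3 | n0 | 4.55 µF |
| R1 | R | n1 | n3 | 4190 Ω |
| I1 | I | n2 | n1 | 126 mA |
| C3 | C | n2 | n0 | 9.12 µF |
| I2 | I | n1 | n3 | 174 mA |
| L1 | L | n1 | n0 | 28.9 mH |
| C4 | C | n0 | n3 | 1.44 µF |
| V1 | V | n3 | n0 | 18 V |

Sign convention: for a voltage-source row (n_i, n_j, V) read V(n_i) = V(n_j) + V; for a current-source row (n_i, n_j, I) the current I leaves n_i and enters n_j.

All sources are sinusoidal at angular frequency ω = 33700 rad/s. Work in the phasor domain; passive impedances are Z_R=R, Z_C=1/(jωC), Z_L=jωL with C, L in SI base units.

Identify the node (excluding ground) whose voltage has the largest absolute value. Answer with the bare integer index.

Element admittances at ω=33700 rad/s:
  Y(C1) = 0.000+1.024j S between n2,n0
  Y(C2) = 0.000+0.1533j S between n3,n0
  Y(R1) = 0.0002387+0.000j S between n1,n3
  I1: injects 0.126 A into n1 (from n2)
  Y(C3) = 0.000+0.3073j S between n2,n0
  I2: injects 0.174 A into n3 (from n1)
  Y(L1) = 0.000-0.001027j S between n1,n0
  Y(C4) = 0.000+0.04853j S between n0,n3
  V1: constraint V(n3)−V(n0) = 18
Assemble and solve the 4×4 MNA system:
  V(n1)=-9.387-40.38j  V(n2)=0.000+0.09461j  V(n3)=18.00+0.000j
  i(V1)=0.1675-3.643j

1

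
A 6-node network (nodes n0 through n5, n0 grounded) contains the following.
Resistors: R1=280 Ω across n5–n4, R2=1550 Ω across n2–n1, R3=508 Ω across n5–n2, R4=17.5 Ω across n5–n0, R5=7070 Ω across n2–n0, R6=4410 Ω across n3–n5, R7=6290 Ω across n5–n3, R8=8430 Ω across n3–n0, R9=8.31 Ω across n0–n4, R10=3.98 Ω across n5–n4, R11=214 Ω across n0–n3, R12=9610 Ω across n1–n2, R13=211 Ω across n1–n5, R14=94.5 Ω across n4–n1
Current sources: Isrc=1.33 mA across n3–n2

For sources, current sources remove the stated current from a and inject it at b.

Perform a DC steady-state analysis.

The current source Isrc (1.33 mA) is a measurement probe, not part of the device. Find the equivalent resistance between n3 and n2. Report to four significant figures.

Apply KCL at each of the 5 non-ground nodes and solve the resulting linear system.
Node n1: branches {R2, R12, R13, R14} → V_1 = 0.02850
Node n2: branches {R2, R3, R5, R12, Isrc} → V_2 = 0.4780
Node n3: branches {R6, R7, R8, R11, Isrc} → V_3 = -0.2563
Node n4: branches {R1, R9, R10, R14} → V_4 = 0.005938
Node n5: branches {R1, R3, R4, R6, R7, R10, R13} → V_5 = 0.007805

R_eq = 552.1 Ω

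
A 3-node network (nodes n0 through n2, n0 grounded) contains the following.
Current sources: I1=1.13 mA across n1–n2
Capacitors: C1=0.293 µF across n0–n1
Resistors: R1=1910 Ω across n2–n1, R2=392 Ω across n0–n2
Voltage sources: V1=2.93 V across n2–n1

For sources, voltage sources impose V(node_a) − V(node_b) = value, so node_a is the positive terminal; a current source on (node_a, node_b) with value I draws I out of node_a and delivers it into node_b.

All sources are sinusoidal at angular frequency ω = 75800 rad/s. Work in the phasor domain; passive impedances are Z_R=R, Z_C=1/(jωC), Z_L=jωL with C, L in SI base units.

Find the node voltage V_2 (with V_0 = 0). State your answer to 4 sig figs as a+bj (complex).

2.892+0.3322j V

Apply KCL at each of the 2 non-ground nodes and solve the resulting linear system.
Node n1: branches {I1, C1, R1, V1} → V_1 = -0.03815+0.3322j
Node n2: branches {I1, R1, R2, V1} → V_2 = 2.892+0.3322j
Source currents: i(V1)=-0.007781-0.0008474j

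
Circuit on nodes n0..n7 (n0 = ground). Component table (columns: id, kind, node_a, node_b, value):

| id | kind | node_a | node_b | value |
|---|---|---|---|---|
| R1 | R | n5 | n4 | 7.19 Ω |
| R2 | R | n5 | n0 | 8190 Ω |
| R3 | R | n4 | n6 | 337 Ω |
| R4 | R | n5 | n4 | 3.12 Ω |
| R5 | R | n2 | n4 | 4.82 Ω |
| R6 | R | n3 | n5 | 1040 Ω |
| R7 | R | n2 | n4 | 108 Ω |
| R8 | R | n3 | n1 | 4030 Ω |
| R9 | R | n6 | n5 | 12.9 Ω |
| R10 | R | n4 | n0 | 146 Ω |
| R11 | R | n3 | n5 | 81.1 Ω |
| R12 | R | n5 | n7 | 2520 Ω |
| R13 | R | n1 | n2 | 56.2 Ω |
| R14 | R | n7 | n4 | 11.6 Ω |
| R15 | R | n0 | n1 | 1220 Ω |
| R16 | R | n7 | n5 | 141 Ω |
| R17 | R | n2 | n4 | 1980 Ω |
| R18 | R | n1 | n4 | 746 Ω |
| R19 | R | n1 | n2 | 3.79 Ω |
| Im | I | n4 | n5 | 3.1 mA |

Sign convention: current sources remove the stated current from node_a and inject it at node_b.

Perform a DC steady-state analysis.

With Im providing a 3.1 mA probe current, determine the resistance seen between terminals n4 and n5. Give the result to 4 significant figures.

Element admittances at DC:
  Y(R1) = 0.1391 S between n5,n4
  Y(R2) = 0.0001221 S between n5,n0
  Y(R3) = 0.002967 S between n4,n6
  Y(R4) = 0.3205 S between n5,n4
  Y(R5) = 0.2075 S between n2,n4
  Y(R6) = 0.0009615 S between n3,n5
  Y(R7) = 0.009259 S between n2,n4
  Y(R8) = 0.0002481 S between n3,n1
  Y(R9) = 0.07752 S between n6,n5
  Y(R10) = 0.006849 S between n4,n0
  Y(R11) = 0.01233 S between n3,n5
  Y(R12) = 0.0003968 S between n5,n7
  Y(R13) = 0.01779 S between n1,n2
  Y(R14) = 0.08621 S between n7,n4
  Y(R15) = 0.0008197 S between n0,n1
  Y(R16) = 0.007092 S between n7,n5
  Y(R17) = 0.0005051 S between n2,n4
  Y(R18) = 0.001340 S between n1,n4
  Y(R19) = 0.2639 S between n1,n2
  Im: injects 0.0031 A into n5 (from n4)
Assemble and solve the 7×7 MNA system:
  V(n1)=-9.131e-05  V(n2)=-9.721e-05  V(n3)=0.006374  V(n4)=-0.0001049  V(n5)=0.006495  V(n6)=0.006252  V(n7)=0.0004227

R_eq = 2.129 Ω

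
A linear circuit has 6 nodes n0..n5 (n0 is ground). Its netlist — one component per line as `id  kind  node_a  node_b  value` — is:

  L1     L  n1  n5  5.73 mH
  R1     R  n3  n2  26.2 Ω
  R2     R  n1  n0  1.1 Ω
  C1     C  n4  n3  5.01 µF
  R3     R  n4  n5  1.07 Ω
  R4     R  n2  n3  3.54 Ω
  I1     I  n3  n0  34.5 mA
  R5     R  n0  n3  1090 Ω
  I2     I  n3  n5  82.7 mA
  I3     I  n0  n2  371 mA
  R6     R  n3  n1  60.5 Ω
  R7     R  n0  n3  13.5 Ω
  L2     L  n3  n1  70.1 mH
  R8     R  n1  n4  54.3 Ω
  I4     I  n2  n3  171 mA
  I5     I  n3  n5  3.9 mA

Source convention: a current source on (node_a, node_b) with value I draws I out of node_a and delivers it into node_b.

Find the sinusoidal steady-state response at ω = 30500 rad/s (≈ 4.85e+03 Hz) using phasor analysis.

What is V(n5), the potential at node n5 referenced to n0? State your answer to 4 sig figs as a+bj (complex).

3.283+0.02949j V

Apply KCL at each of the 5 non-ground nodes and solve the resulting linear system.
Node n1: branches {L1, R2, R6, L2, R8} → V_1 = 0.1165-0.01688j
Node n2: branches {R1, R4, I3, I4} → V_2 = 3.699+0.2046j
Node n3: branches {R1, C1, R4, I1, R5, I2, R6, R7, L2, I4, I5} → V_3 = 3.075+0.2046j
Node n4: branches {C1, R3, R8} → V_4 = 3.191+0.01010j
Node n5: branches {L1, R3, I2, I5} → V_5 = 3.283+0.02949j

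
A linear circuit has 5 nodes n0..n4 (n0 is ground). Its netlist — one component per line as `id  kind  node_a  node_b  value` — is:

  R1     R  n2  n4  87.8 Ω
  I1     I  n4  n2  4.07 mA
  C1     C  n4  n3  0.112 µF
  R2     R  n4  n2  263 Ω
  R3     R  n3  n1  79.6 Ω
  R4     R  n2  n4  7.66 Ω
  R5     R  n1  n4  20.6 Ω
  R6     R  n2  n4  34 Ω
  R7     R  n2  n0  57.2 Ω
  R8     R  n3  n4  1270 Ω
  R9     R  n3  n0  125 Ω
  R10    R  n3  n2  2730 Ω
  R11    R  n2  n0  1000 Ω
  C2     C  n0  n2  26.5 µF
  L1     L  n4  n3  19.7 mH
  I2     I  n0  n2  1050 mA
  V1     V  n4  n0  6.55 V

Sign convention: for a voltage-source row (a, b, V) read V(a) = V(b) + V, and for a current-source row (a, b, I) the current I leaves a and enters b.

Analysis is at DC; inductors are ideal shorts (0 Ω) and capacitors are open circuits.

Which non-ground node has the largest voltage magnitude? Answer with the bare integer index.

Element admittances at DC:
  Y(R1) = 0.01139 S between n2,n4
  I1: injects 0.00407 A into n2 (from n4)
  Y(C1) = 0.000 S between n4,n3
  Y(R2) = 0.003802 S between n4,n2
  Y(R3) = 0.01256 S between n3,n1
  Y(R4) = 0.1305 S between n2,n4
  Y(R5) = 0.04854 S between n1,n4
  Y(R6) = 0.02941 S between n2,n4
  Y(R7) = 0.01748 S between n2,n0
  Y(R8) = 0.0007874 S between n3,n4
  Y(R9) = 0.008000 S between n3,n0
  Y(R10) = 0.0003663 S between n3,n2
  Y(R11) = 0.001000 S between n2,n0
  Y(C2) = 0.000 S between n0,n2
  L1: short n4↔n3 (DC inductor)
  I2: injects 1.05 A into n2 (from n0)
  V1: constraint V(n4)−V(n0) = 6.55
Assemble and solve the 6×6 MNA system:
  V(n1)=6.550  V(n2)=11.36  V(n3)=6.550  V(n4)=6.550
  i(L1)=0.05064  i(V1)=0.7877

2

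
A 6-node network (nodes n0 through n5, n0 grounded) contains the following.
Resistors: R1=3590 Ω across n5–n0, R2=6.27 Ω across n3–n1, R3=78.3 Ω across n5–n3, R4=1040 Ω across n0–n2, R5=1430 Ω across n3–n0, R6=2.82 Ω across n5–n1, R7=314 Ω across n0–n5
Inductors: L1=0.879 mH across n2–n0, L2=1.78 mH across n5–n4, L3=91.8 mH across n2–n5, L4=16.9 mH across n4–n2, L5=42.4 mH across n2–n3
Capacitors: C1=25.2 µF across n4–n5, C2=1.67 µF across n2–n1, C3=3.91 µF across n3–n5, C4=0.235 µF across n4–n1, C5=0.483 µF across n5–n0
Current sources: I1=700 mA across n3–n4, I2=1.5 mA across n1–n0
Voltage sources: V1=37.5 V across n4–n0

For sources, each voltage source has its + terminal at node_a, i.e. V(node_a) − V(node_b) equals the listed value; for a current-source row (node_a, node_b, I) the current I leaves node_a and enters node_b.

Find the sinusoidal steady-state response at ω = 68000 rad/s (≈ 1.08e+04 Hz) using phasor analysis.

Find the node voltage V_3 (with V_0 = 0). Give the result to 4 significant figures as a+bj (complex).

36.84+3.163j V

MNA unknowns: 5 node voltages V₁..V_5 plus 1 source current (V1)
R1: Y=0.0002786+0.000j on G[5,0]
L1: Y=0.000-0.01673j on G[2,0]
C1: Y=0.000+1.714j on G[4,5]
I1: z[3]−=0.7, z[4]+=0.7
L2: Y=0.000-0.008262j on G[5,4]
R2: Y=0.1595+0.000j on G[3,1]
R3: Y=0.01277+0.000j on G[5,3]
L3: Y=0.000-0.0001602j on G[2,5]
R4: Y=0.0009615+0.000j on G[0,2]
C2: Y=0.000+0.1136j on G[2,1]
C3: Y=0.000+0.2659j on G[3,5]
C4: Y=0.000+0.01598j on G[4,1]
R5: Y=0.0006993+0.000j on G[3,0]
R6: Y=0.3546+0.000j on G[5,1]
L4: Y=0.000-0.0008702j on G[4,2]
C5: Y=0.000+0.03284j on G[5,0]
L5: Y=0.000-0.0003468j on G[2,3]
I2: z[1]−=0.0015, z[0]+=0.0015
R7: Y=0.003185+0.000j on G[0,5]
V1: row V4−V0=37.5, i_V1 at 4,0
solve → V1=36.97+2.784j, V2=43.41+3.738j, V3=36.84+3.163j, V4=37.50+0.000j, V5=37.21+0.5288j
aux → i_V1=-0.2430-0.5036j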